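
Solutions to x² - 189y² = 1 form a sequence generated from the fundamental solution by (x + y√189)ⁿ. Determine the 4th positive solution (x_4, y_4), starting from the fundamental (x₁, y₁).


Step 1: Find the fundamental solution (x₁, y₁) of x² - 189y² = 1.
  Expand √189 as a continued fraction. a₀ = ⌊√189⌋ = 13; iterate m_{k+1} = d_k·a_k − m_k, d_{k+1} = (189 − m_{k+1}²)/d_k, a_{k+1} = ⌊(a₀ + m_{k+1})/d_{k+1}⌋ (starting m₀ = 0, d₀ = 1), with convergents p_k = a_k·p_{k-1} + p_{k-2}, q_k = a_k·q_{k-1} + q_{k-2} (p₋₁ = 1, q₋₁ = 0):
  k = 0: a₀ = 13; p₀/q₀ = 13/1; p₀² − 189·q₀² = 169 − 189 = -20.
  k = 1: m = 13, d = 20, a = ⌊(13 + 13)/20⌋ = 1; p/q = (1·13 + 1)/(1·1 + 0) = 14/1; p² − 189·q² = 196 − 189 = 7.
  k = 2: m = 7, d = 7, a = ⌊(13 + 7)/7⌋ = 2; p/q = (2·14 + 13)/(2·1 + 1) = 41/3; p² − 189·q² = 1681 − 1701 = -20.
  k = 3: m = 7, d = 20, a = ⌊(13 + 7)/20⌋ = 1; p/q = (1·41 + 14)/(1·3 + 1) = 55/4; p² − 189·q² = 3025 − 3024 = 1.
  The first convergent with p² − 189·q² = 1 gives the fundamental solution (x₁, y₁) = (55, 4).
Step 2: Apply the recurrence (x_{n+1}, y_{n+1}) = (x₁x_n + 189y₁y_n, x₁y_n + y₁x_n) repeatedly.
  From (x_1, y_1) = (55, 4): x_2 = 55·55 + 189·4·4 = 6049; y_2 = 55·4 + 4·55 = 440.
  From (x_2, y_2) = (6049, 440): x_3 = 55·6049 + 189·4·440 = 665335; y_3 = 55·440 + 4·6049 = 48396.
  From (x_3, y_3) = (665335, 48396): x_4 = 55·665335 + 189·4·48396 = 73180801; y_4 = 55·48396 + 4·665335 = 5323120.
Step 3: Verify x_4² - 189·y_4² = 5355429635001601 - 5355429635001600 = 1 (should be 1). ✓

(x_1, y_1) = (55, 4); (x_4, y_4) = (73180801, 5323120).


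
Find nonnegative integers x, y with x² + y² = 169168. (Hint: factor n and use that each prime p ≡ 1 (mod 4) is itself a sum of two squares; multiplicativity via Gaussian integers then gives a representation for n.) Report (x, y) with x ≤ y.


Step 1: Factor n = 169168 = 2^4 · 97 · 109.
Step 2: Check the mod-4 condition on each prime factor: 2 = 2 (special); 97 ≡ 1 (mod 4), exponent 1; 109 ≡ 1 (mod 4), exponent 1.
All primes ≡ 3 (mod 4) appear to even exponent (or don't appear), so by the two-squares theorem n IS expressible as a sum of two squares.
Step 3: Build a representation. Group n = k² · m with k = 4 and m = 97 · 109 = 10573 (a product of primes ≡ 1 (mod 4)); a representation of m scales to one of n via (k·x)² + (k·y)² = k²(x² + y²). Each prime p ≡ 1 (mod 4) is itself a sum of two squares; find a² by testing p − a² for a perfect square:
  97: 97 − 1² = 96, 97 − 2² = 93, 97 − 3² = 88, 97 − 4² = 81 = 9² ⇒ 97 = 4² + 9².
  109: 109 − 1² = 108, 109 − 2² = 105, 109 − 3² = 100 = 10² ⇒ 109 = 3² + 10².
  Combine using the Brahmagupta–Fibonacci identity (a² + b²)(c² + d²) = (ac − bd)² + (ad + bc)² = (ac + bd)² + (ad − bc)²:
  97 · 109 = 10573: from (4² + 9²)(3² + 10²), take (4·3 − 9·10, 4·10 + 9·3) = (12 − 90, 40 + 27) = (-78, 67); dropping signs (only squares matter) gives (78, 67); check 78² + 67² = 6084 + 4489 = 10573 ✓.
  Scale by k = 4: (4·78, 4·67) = (312, 268).
Step 4: Order so x ≤ y and verify: 268² + 312² = 71824 + 97344 = 169168 = n. ✓

n = 169168 = 268² + 312² (one valid representation with x ≤ y).


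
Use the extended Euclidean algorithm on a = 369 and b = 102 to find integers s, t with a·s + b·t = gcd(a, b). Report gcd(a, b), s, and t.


Euclidean algorithm on (369, 102) — divide until remainder is 0:
  369 = 3 · 102 + 63
  102 = 1 · 63 + 39
  63 = 1 · 39 + 24
  39 = 1 · 24 + 15
  24 = 1 · 15 + 9
  15 = 1 · 9 + 6
  9 = 1 · 6 + 3
  6 = 2 · 3 + 0
gcd(369, 102) = 3.
Track Bezout coefficients alongside the remainders: start with r₀ = 369 = a·1 + b·0 (s = 1, t = 0) and r₁ = 102 = a·0 + b·1 (s = 0, t = 1); each new remainder r_{k+1} = r_{k-1} − q_k·r_k inherits s_{k+1} = s_{k-1} − q_k·s_k, t_{k+1} = t_{k-1} − q_k·t_k, so r_k = a·s_k + b·t_k at every step:
  q = 3: r = 63, s = 1 − 3·0 = 1, t = 0 − 3·1 = -3  (check: 369·1 + 102·(-3) = 63)
  q = 1: r = 39, s = 0 − 1·1 = -1, t = 1 − 1·(-3) = 4  (check: 369·(-1) + 102·4 = 39)
  q = 1: r = 24, s = 1 − 1·(-1) = 2, t = -3 − 1·4 = -7  (check: 369·2 + 102·(-7) = 24)
  q = 1: r = 15, s = -1 − 1·2 = -3, t = 4 − 1·(-7) = 11  (check: 369·(-3) + 102·11 = 15)
  q = 1: r = 9, s = 2 − 1·(-3) = 5, t = -7 − 1·11 = -18  (check: 369·5 + 102·(-18) = 9)
  q = 1: r = 6, s = -3 − 1·5 = -8, t = 11 − 1·(-18) = 29  (check: 369·(-8) + 102·29 = 6)
  q = 1: r = 3, s = 5 − 1·(-8) = 13, t = -18 − 1·29 = -47  (check: 369·13 + 102·(-47) = 3)
The row with r = 3 (the gcd) gives the Bezout coefficients s = 13, t = -47.
Result: 369 · (13) + 102 · (-47) = 3.

gcd(369, 102) = 3; s = 13, t = -47 (check: 369·13 + 102·(-47) = 3).


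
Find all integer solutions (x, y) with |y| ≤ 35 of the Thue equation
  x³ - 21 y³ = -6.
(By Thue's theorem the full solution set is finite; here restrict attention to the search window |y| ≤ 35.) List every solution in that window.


The equation is x³ - 21y³ = -6. For fixed y, x³ = 21·y³ − 6, so a solution requires the RHS to be a perfect cube.
Strategy: iterate y from -35 to 35, compute RHS = 21·y³ − 6, and check whether it is a (positive or negative) perfect cube.
Check small values of y:
  y = 0: RHS = -6 is not a perfect cube.
  y = 1: RHS = 15 is not a perfect cube.
  y = -1: RHS = -27 = (-3)³ ⇒ x = -3 works.
  y = 2: RHS = 162 is not a perfect cube.
  y = -2: RHS = -174 is not a perfect cube.
  y = 3: RHS = 561 is not a perfect cube.
  y = -3: RHS = -573 is not a perfect cube.
Continuing the search up to |y| = 35 finds no further solutions beyond those listed.
Collected solutions: (-3, -1).

Solutions (with |y| ≤ 35): (-3, -1).


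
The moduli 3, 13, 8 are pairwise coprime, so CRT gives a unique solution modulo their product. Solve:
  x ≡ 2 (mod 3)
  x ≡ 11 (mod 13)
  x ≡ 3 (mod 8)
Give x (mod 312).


Moduli 3, 13, 8 are pairwise coprime; by CRT there is a unique solution modulo M = 3 · 13 · 8 = 312.
Solve pairwise, accumulating the modulus:
  Start with x ≡ 2 (mod 3).
  Combine with x ≡ 11 (mod 13): since gcd(3, 13) = 1, we get a unique residue mod 39.
    Write x = 2 + 3·t and substitute into x ≡ 11 (mod 13): 3·t ≡ 11 − 2 = 9 (mod 13).
    The inverse of 3 mod 13 is 9 (since 3·9 = 27 = 2·13 + 1), so t ≡ 9·9 = 81 ≡ 3 (mod 13).
    Then x = 2 + 3·3 = 11, valid modulo lcm(3, 13) = 39: x ≡ 11 (mod 39).
  Combine with x ≡ 3 (mod 8): since gcd(39, 8) = 1, we get a unique residue mod 312.
    Write x = 11 + 39·t and substitute into x ≡ 3 (mod 8): 39·t ≡ 3 − 11 = -8 (mod 8).
    Reduce coefficients mod 8: 7·t ≡ 0 (mod 8).
    The inverse of 7 mod 8 is 7 (since 7·7 = 49 = 6·8 + 1), so t ≡ 7·0 = 0 ≡ 0 (mod 8).
    Then x = 11 + 39·0 = 11, valid modulo lcm(39, 8) = 312: x ≡ 11 (mod 312).
Verify: 11 mod 3 = 2 ✓, 11 mod 13 = 11 ✓, 11 mod 8 = 3 ✓.

x ≡ 11 (mod 312).


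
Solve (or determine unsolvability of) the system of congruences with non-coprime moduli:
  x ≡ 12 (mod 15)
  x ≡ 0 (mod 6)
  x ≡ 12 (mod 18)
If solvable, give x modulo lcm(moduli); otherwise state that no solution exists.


Moduli 15, 6, 18 are not pairwise coprime, so CRT works modulo lcm(m_i) when all pairwise compatibility conditions hold.
Pairwise compatibility: gcd(m_i, m_j) must divide a_i - a_j for every pair.
Merge one congruence at a time:
  Start: x ≡ 12 (mod 15).
  Combine with x ≡ 0 (mod 6): gcd(15, 6) = 3; 0 - 12 = -12, which IS divisible by 3, so compatible.
    Write x = 12 + 15·t and substitute into x ≡ 0 (mod 6): 15·t ≡ 0 − 12 = -12 (mod 6).
    Divide the congruence (and modulus) by g = 3: 5·t ≡ -4 (mod 2).
    Reduce coefficients mod 2: 1·t ≡ 0 (mod 2).
    So t ≡ 0 (mod 2).
    Then x = 12 + 15·0 = 12, valid modulo lcm(15, 6) = 30: x ≡ 12 (mod 30).
  Combine with x ≡ 12 (mod 18): gcd(30, 18) = 6; 12 - 12 = 0, which IS divisible by 6, so compatible.
    Write x = 12 + 30·t and substitute into x ≡ 12 (mod 18): 30·t ≡ 12 − 12 = 0 (mod 18).
    Divide the congruence (and modulus) by g = 6: 5·t ≡ 0 (mod 3).
    Reduce coefficients mod 3: 2·t ≡ 0 (mod 3).
    The inverse of 2 mod 3 is 2 (since 2·2 = 4 = 1·3 + 1), so t ≡ 2·0 = 0 ≡ 0 (mod 3).
    Then x = 12 + 30·0 = 12, valid modulo lcm(30, 18) = 90: x ≡ 12 (mod 90).
Verify: 12 mod 15 = 12, 12 mod 6 = 0, 12 mod 18 = 12.

x ≡ 12 (mod 90).


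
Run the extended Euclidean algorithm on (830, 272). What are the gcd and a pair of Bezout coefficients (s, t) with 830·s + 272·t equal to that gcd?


Euclidean algorithm on (830, 272) — divide until remainder is 0:
  830 = 3 · 272 + 14
  272 = 19 · 14 + 6
  14 = 2 · 6 + 2
  6 = 3 · 2 + 0
gcd(830, 272) = 2.
Track Bezout coefficients alongside the remainders: start with r₀ = 830 = a·1 + b·0 (s = 1, t = 0) and r₁ = 272 = a·0 + b·1 (s = 0, t = 1); each new remainder r_{k+1} = r_{k-1} − q_k·r_k inherits s_{k+1} = s_{k-1} − q_k·s_k, t_{k+1} = t_{k-1} − q_k·t_k, so r_k = a·s_k + b·t_k at every step:
  q = 3: r = 14, s = 1 − 3·0 = 1, t = 0 − 3·1 = -3  (check: 830·1 + 272·(-3) = 14)
  q = 19: r = 6, s = 0 − 19·1 = -19, t = 1 − 19·(-3) = 58  (check: 830·(-19) + 272·58 = 6)
  q = 2: r = 2, s = 1 − 2·(-19) = 39, t = -3 − 2·58 = -119  (check: 830·39 + 272·(-119) = 2)
The row with r = 2 (the gcd) gives the Bezout coefficients s = 39, t = -119.
Result: 830 · (39) + 272 · (-119) = 2.

gcd(830, 272) = 2; s = 39, t = -119 (check: 830·39 + 272·(-119) = 2).


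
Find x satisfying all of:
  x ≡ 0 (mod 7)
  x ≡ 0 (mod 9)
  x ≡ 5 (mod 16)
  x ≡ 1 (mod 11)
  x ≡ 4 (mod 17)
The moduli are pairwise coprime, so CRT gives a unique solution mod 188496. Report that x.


Product of moduli M = 7 · 9 · 16 · 11 · 17 = 188496.
Merge one congruence at a time:
  Start: x ≡ 0 (mod 7).
  Combine with x ≡ 0 (mod 9); new modulus lcm = 63.
    Write x = 0 + 7·t and substitute into x ≡ 0 (mod 9): 7·t ≡ 0 − 0 = 0 (mod 9).
    The inverse of 7 mod 9 is 4 (since 7·4 = 28 = 3·9 + 1), so t ≡ 4·0 = 0 ≡ 0 (mod 9).
    Then x = 0 + 7·0 = 0, valid modulo lcm(7, 9) = 63: x ≡ 0 (mod 63).
  Combine with x ≡ 5 (mod 16); new modulus lcm = 1008.
    Write x = 0 + 63·t and substitute into x ≡ 5 (mod 16): 63·t ≡ 5 − 0 = 5 (mod 16).
    Reduce coefficients mod 16: 15·t ≡ 5 (mod 16).
    The inverse of 15 mod 16 is 15 (since 15·15 = 225 = 14·16 + 1), so t ≡ 15·5 = 75 ≡ 11 (mod 16).
    Then x = 0 + 63·11 = 693, valid modulo lcm(63, 16) = 1008: x ≡ 693 (mod 1008).
  Combine with x ≡ 1 (mod 11); new modulus lcm = 11088.
    Write x = 693 + 1008·t and substitute into x ≡ 1 (mod 11): 1008·t ≡ 1 − 693 = -692 (mod 11).
    Reduce coefficients mod 11: 7·t ≡ 1 (mod 11).
    The inverse of 7 mod 11 is 8 (since 7·8 = 56 = 5·11 + 1), so t ≡ 8·1 = 8 ≡ 8 (mod 11).
    Then x = 693 + 1008·8 = 8757, valid modulo lcm(1008, 11) = 11088: x ≡ 8757 (mod 11088).
  Combine with x ≡ 4 (mod 17); new modulus lcm = 188496.
    Write x = 8757 + 11088·t and substitute into x ≡ 4 (mod 17): 11088·t ≡ 4 − 8757 = -8753 (mod 17).
    Reduce coefficients mod 17: 4·t ≡ 2 (mod 17).
    The inverse of 4 mod 17 is 13 (since 4·13 = 52 = 3·17 + 1), so t ≡ 13·2 = 26 ≡ 9 (mod 17).
    Then x = 8757 + 11088·9 = 108549, valid modulo lcm(11088, 17) = 188496: x ≡ 108549 (mod 188496).
Verify against each original: 108549 mod 7 = 0, 108549 mod 9 = 0, 108549 mod 16 = 5, 108549 mod 11 = 1, 108549 mod 17 = 4.

x ≡ 108549 (mod 188496).


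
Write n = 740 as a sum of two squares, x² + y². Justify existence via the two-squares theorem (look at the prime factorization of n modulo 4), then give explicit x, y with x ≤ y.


Step 1: Factor n = 740 = 2^2 · 5 · 37.
Step 2: Check the mod-4 condition on each prime factor: 2 = 2 (special); 5 ≡ 1 (mod 4), exponent 1; 37 ≡ 1 (mod 4), exponent 1.
All primes ≡ 3 (mod 4) appear to even exponent (or don't appear), so by the two-squares theorem n IS expressible as a sum of two squares.
Step 3: Build a representation. Group n = k² · m with k = 2 and m = 5 · 37 = 185 (a product of primes ≡ 1 (mod 4)); a representation of m scales to one of n via (k·x)² + (k·y)² = k²(x² + y²). Each prime p ≡ 1 (mod 4) is itself a sum of two squares; find a² by testing p − a² for a perfect square:
  5: 5 − 1² = 4 = 2² ⇒ 5 = 1² + 2².
  37: 37 − 1² = 36 = 6² ⇒ 37 = 1² + 6².
  Combine using the Brahmagupta–Fibonacci identity (a² + b²)(c² + d²) = (ac − bd)² + (ad + bc)² = (ac + bd)² + (ad − bc)²:
  5 · 37 = 185: from (1² + 2²)(1² + 6²), take (1·1 − 2·6, 1·6 + 2·1) = (1 − 12, 6 + 2) = (-11, 8); dropping signs (only squares matter) gives (11, 8); check 11² + 8² = 121 + 64 = 185 ✓.
  Scale by k = 2: (2·11, 2·8) = (22, 16).
Step 4: Order so x ≤ y and verify: 16² + 22² = 256 + 484 = 740 = n. ✓

n = 740 = 16² + 22² (one valid representation with x ≤ y).


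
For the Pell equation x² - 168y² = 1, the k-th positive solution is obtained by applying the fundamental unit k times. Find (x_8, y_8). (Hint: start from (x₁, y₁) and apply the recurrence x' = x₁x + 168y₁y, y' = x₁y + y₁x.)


Step 1: Find the fundamental solution (x₁, y₁) of x² - 168y² = 1.
  Expand √168 as a continued fraction. a₀ = ⌊√168⌋ = 12; iterate m_{k+1} = d_k·a_k − m_k, d_{k+1} = (168 − m_{k+1}²)/d_k, a_{k+1} = ⌊(a₀ + m_{k+1})/d_{k+1}⌋ (starting m₀ = 0, d₀ = 1), with convergents p_k = a_k·p_{k-1} + p_{k-2}, q_k = a_k·q_{k-1} + q_{k-2} (p₋₁ = 1, q₋₁ = 0):
  k = 0: a₀ = 12; p₀/q₀ = 12/1; p₀² − 168·q₀² = 144 − 168 = -24.
  k = 1: m = 12, d = 24, a = ⌊(12 + 12)/24⌋ = 1; p/q = (1·12 + 1)/(1·1 + 0) = 13/1; p² − 168·q² = 169 − 168 = 1.
  The first convergent with p² − 168·q² = 1 gives the fundamental solution (x₁, y₁) = (13, 1).
Step 2: Apply the recurrence (x_{n+1}, y_{n+1}) = (x₁x_n + 168y₁y_n, x₁y_n + y₁x_n) repeatedly.
  From (x_1, y_1) = (13, 1): x_2 = 13·13 + 168·1·1 = 337; y_2 = 13·1 + 1·13 = 26.
  From (x_2, y_2) = (337, 26): x_3 = 13·337 + 168·1·26 = 8749; y_3 = 13·26 + 1·337 = 675.
  From (x_3, y_3) = (8749, 675): x_4 = 13·8749 + 168·1·675 = 227137; y_4 = 13·675 + 1·8749 = 17524.
  From (x_4, y_4) = (227137, 17524): x_5 = 13·227137 + 168·1·17524 = 5896813; y_5 = 13·17524 + 1·227137 = 454949.
  From (x_5, y_5) = (5896813, 454949): x_6 = 13·5896813 + 168·1·454949 = 153090001; y_6 = 13·454949 + 1·5896813 = 11811150.
  From (x_6, y_6) = (153090001, 11811150): x_7 = 13·153090001 + 168·1·11811150 = 3974443213; y_7 = 13·11811150 + 1·153090001 = 306634951.
  From (x_7, y_7) = (3974443213, 306634951): x_8 = 13·3974443213 + 168·1·306634951 = 103182433537; y_8 = 13·306634951 + 1·3974443213 = 7960697576.
Step 3: Verify x_8² - 168·y_8² = 10646614590617422330369 - 10646614590617422330368 = 1 (should be 1). ✓

(x_1, y_1) = (13, 1); (x_8, y_8) = (103182433537, 7960697576).


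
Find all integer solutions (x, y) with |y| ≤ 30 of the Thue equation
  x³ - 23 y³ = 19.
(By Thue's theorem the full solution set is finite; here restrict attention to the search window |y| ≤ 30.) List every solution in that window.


The equation is x³ - 23y³ = 19. For fixed y, x³ = 23·y³ + 19, so a solution requires the RHS to be a perfect cube.
Strategy: iterate y from -30 to 30, compute RHS = 23·y³ + 19, and check whether it is a (positive or negative) perfect cube.
Check small values of y:
  y = 0: RHS = 19 is not a perfect cube.
  y = 1: RHS = 42 is not a perfect cube.
  y = -1: RHS = -4 is not a perfect cube.
  y = 2: RHS = 203 is not a perfect cube.
  y = -2: RHS = -165 is not a perfect cube.
  y = 3: RHS = 640 is not a perfect cube.
  y = -3: RHS = -602 is not a perfect cube.
Continuing the search up to |y| = 30 finds no solutions either.
No (x, y) in the scanned range satisfies the equation.

No integer solutions with |y| ≤ 30.


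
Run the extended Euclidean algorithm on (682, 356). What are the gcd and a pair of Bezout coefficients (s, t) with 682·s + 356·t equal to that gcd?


Euclidean algorithm on (682, 356) — divide until remainder is 0:
  682 = 1 · 356 + 326
  356 = 1 · 326 + 30
  326 = 10 · 30 + 26
  30 = 1 · 26 + 4
  26 = 6 · 4 + 2
  4 = 2 · 2 + 0
gcd(682, 356) = 2.
Track Bezout coefficients alongside the remainders: start with r₀ = 682 = a·1 + b·0 (s = 1, t = 0) and r₁ = 356 = a·0 + b·1 (s = 0, t = 1); each new remainder r_{k+1} = r_{k-1} − q_k·r_k inherits s_{k+1} = s_{k-1} − q_k·s_k, t_{k+1} = t_{k-1} − q_k·t_k, so r_k = a·s_k + b·t_k at every step:
  q = 1: r = 326, s = 1 − 1·0 = 1, t = 0 − 1·1 = -1  (check: 682·1 + 356·(-1) = 326)
  q = 1: r = 30, s = 0 − 1·1 = -1, t = 1 − 1·(-1) = 2  (check: 682·(-1) + 356·2 = 30)
  q = 10: r = 26, s = 1 − 10·(-1) = 11, t = -1 − 10·2 = -21  (check: 682·11 + 356·(-21) = 26)
  q = 1: r = 4, s = -1 − 1·11 = -12, t = 2 − 1·(-21) = 23  (check: 682·(-12) + 356·23 = 4)
  q = 6: r = 2, s = 11 − 6·(-12) = 83, t = -21 − 6·23 = -159  (check: 682·83 + 356·(-159) = 2)
The row with r = 2 (the gcd) gives the Bezout coefficients s = 83, t = -159.
Result: 682 · (83) + 356 · (-159) = 2.

gcd(682, 356) = 2; s = 83, t = -159 (check: 682·83 + 356·(-159) = 2).


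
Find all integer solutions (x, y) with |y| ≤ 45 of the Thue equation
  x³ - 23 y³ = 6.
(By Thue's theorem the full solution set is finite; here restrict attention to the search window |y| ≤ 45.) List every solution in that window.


The equation is x³ - 23y³ = 6. For fixed y, x³ = 23·y³ + 6, so a solution requires the RHS to be a perfect cube.
Strategy: iterate y from -45 to 45, compute RHS = 23·y³ + 6, and check whether it is a (positive or negative) perfect cube.
Check small values of y:
  y = 0: RHS = 6 is not a perfect cube.
  y = 1: RHS = 29 is not a perfect cube.
  y = -1: RHS = -17 is not a perfect cube.
  y = 2: RHS = 190 is not a perfect cube.
  y = -2: RHS = -178 is not a perfect cube.
  y = 3: RHS = 627 is not a perfect cube.
  y = -3: RHS = -615 is not a perfect cube.
Continuing the search up to |y| = 45 finds no solutions either.
No (x, y) in the scanned range satisfies the equation.

No integer solutions with |y| ≤ 45.


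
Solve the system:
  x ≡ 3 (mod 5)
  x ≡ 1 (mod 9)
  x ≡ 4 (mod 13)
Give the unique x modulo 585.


Moduli 5, 9, 13 are pairwise coprime; by CRT there is a unique solution modulo M = 5 · 9 · 13 = 585.
Solve pairwise, accumulating the modulus:
  Start with x ≡ 3 (mod 5).
  Combine with x ≡ 1 (mod 9): since gcd(5, 9) = 1, we get a unique residue mod 45.
    Write x = 3 + 5·t and substitute into x ≡ 1 (mod 9): 5·t ≡ 1 − 3 = -2 (mod 9).
    Reduce coefficients mod 9: 5·t ≡ 7 (mod 9).
    The inverse of 5 mod 9 is 2 (since 5·2 = 10 = 1·9 + 1), so t ≡ 2·7 = 14 ≡ 5 (mod 9).
    Then x = 3 + 5·5 = 28, valid modulo lcm(5, 9) = 45: x ≡ 28 (mod 45).
  Combine with x ≡ 4 (mod 13): since gcd(45, 13) = 1, we get a unique residue mod 585.
    Write x = 28 + 45·t and substitute into x ≡ 4 (mod 13): 45·t ≡ 4 − 28 = -24 (mod 13).
    Reduce coefficients mod 13: 6·t ≡ 2 (mod 13).
    The inverse of 6 mod 13 is 11 (since 6·11 = 66 = 5·13 + 1), so t ≡ 11·2 = 22 ≡ 9 (mod 13).
    Then x = 28 + 45·9 = 433, valid modulo lcm(45, 13) = 585: x ≡ 433 (mod 585).
Verify: 433 mod 5 = 3 ✓, 433 mod 9 = 1 ✓, 433 mod 13 = 4 ✓.

x ≡ 433 (mod 585).


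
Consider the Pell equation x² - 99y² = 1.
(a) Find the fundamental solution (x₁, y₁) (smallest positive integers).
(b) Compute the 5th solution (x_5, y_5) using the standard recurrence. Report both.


Step 1: Find the fundamental solution (x₁, y₁) of x² - 99y² = 1.
  Expand √99 as a continued fraction. a₀ = ⌊√99⌋ = 9; iterate m_{k+1} = d_k·a_k − m_k, d_{k+1} = (99 − m_{k+1}²)/d_k, a_{k+1} = ⌊(a₀ + m_{k+1})/d_{k+1}⌋ (starting m₀ = 0, d₀ = 1), with convergents p_k = a_k·p_{k-1} + p_{k-2}, q_k = a_k·q_{k-1} + q_{k-2} (p₋₁ = 1, q₋₁ = 0):
  k = 0: a₀ = 9; p₀/q₀ = 9/1; p₀² − 99·q₀² = 81 − 99 = -18.
  k = 1: m = 9, d = 18, a = ⌊(9 + 9)/18⌋ = 1; p/q = (1·9 + 1)/(1·1 + 0) = 10/1; p² − 99·q² = 100 − 99 = 1.
  The first convergent with p² − 99·q² = 1 gives the fundamental solution (x₁, y₁) = (10, 1).
Step 2: Apply the recurrence (x_{n+1}, y_{n+1}) = (x₁x_n + 99y₁y_n, x₁y_n + y₁x_n) repeatedly.
  From (x_1, y_1) = (10, 1): x_2 = 10·10 + 99·1·1 = 199; y_2 = 10·1 + 1·10 = 20.
  From (x_2, y_2) = (199, 20): x_3 = 10·199 + 99·1·20 = 3970; y_3 = 10·20 + 1·199 = 399.
  From (x_3, y_3) = (3970, 399): x_4 = 10·3970 + 99·1·399 = 79201; y_4 = 10·399 + 1·3970 = 7960.
  From (x_4, y_4) = (79201, 7960): x_5 = 10·79201 + 99·1·7960 = 1580050; y_5 = 10·7960 + 1·79201 = 158801.
Step 3: Verify x_5² - 99·y_5² = 2496558002500 - 2496558002499 = 1 (should be 1). ✓

(x_1, y_1) = (10, 1); (x_5, y_5) = (1580050, 158801).


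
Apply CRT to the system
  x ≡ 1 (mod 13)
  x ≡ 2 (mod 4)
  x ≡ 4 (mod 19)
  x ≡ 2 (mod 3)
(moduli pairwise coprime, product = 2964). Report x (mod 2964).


Product of moduli M = 13 · 4 · 19 · 3 = 2964.
Merge one congruence at a time:
  Start: x ≡ 1 (mod 13).
  Combine with x ≡ 2 (mod 4); new modulus lcm = 52.
    Write x = 1 + 13·t and substitute into x ≡ 2 (mod 4): 13·t ≡ 2 − 1 = 1 (mod 4).
    Reduce coefficients mod 4: 1·t ≡ 1 (mod 4).
    So t ≡ 1 (mod 4).
    Then x = 1 + 13·1 = 14, valid modulo lcm(13, 4) = 52: x ≡ 14 (mod 52).
  Combine with x ≡ 4 (mod 19); new modulus lcm = 988.
    Write x = 14 + 52·t and substitute into x ≡ 4 (mod 19): 52·t ≡ 4 − 14 = -10 (mod 19).
    Reduce coefficients mod 19: 14·t ≡ 9 (mod 19).
    The inverse of 14 mod 19 is 15 (since 14·15 = 210 = 11·19 + 1), so t ≡ 15·9 = 135 ≡ 2 (mod 19).
    Then x = 14 + 52·2 = 118, valid modulo lcm(52, 19) = 988: x ≡ 118 (mod 988).
  Combine with x ≡ 2 (mod 3); new modulus lcm = 2964.
    Write x = 118 + 988·t and substitute into x ≡ 2 (mod 3): 988·t ≡ 2 − 118 = -116 (mod 3).
    Reduce coefficients mod 3: 1·t ≡ 1 (mod 3).
    So t ≡ 1 (mod 3).
    Then x = 118 + 988·1 = 1106, valid modulo lcm(988, 3) = 2964: x ≡ 1106 (mod 2964).
Verify against each original: 1106 mod 13 = 1, 1106 mod 4 = 2, 1106 mod 19 = 4, 1106 mod 3 = 2.

x ≡ 1106 (mod 2964).


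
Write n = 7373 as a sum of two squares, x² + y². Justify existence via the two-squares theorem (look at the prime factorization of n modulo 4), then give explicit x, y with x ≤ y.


Step 1: Factor n = 7373 = 73 · 101.
Step 2: Check the mod-4 condition on each prime factor: 73 ≡ 1 (mod 4), exponent 1; 101 ≡ 1 (mod 4), exponent 1.
All primes ≡ 3 (mod 4) appear to even exponent (or don't appear), so by the two-squares theorem n IS expressible as a sum of two squares.
Step 3: Build a representation. Here n = 73 · 101 is a product of primes ≡ 1 (mod 4). Each prime p ≡ 1 (mod 4) is itself a sum of two squares; find a² by testing p − a² for a perfect square:
  73: 73 − 1² = 72, 73 − 2² = 69, 73 − 3² = 64 = 8² ⇒ 73 = 3² + 8².
  101: 101 − 1² = 100 = 10² ⇒ 101 = 1² + 10².
  Combine using the Brahmagupta–Fibonacci identity (a² + b²)(c² + d²) = (ac − bd)² + (ad + bc)² = (ac + bd)² + (ad − bc)²:
  73 · 101 = 7373: from (3² + 8²)(1² + 10²), take (3·1 − 8·10, 3·10 + 8·1) = (3 − 80, 30 + 8) = (-77, 38); dropping signs (only squares matter) gives (77, 38); check 77² + 38² = 5929 + 1444 = 7373 ✓.
Step 4: Order so x ≤ y and verify: 38² + 77² = 1444 + 5929 = 7373 = n. ✓

n = 7373 = 38² + 77² (one valid representation with x ≤ y).


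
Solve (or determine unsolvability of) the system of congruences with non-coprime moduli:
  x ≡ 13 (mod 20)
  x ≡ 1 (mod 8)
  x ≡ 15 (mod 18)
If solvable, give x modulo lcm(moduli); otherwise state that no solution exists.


Moduli 20, 8, 18 are not pairwise coprime, so CRT works modulo lcm(m_i) when all pairwise compatibility conditions hold.
Pairwise compatibility: gcd(m_i, m_j) must divide a_i - a_j for every pair.
Merge one congruence at a time:
  Start: x ≡ 13 (mod 20).
  Combine with x ≡ 1 (mod 8): gcd(20, 8) = 4; 1 - 13 = -12, which IS divisible by 4, so compatible.
    Write x = 13 + 20·t and substitute into x ≡ 1 (mod 8): 20·t ≡ 1 − 13 = -12 (mod 8).
    Divide the congruence (and modulus) by g = 4: 5·t ≡ -3 (mod 2).
    Reduce coefficients mod 2: 1·t ≡ 1 (mod 2).
    So t ≡ 1 (mod 2).
    Then x = 13 + 20·1 = 33, valid modulo lcm(20, 8) = 40: x ≡ 33 (mod 40).
  Combine with x ≡ 15 (mod 18): gcd(40, 18) = 2; 15 - 33 = -18, which IS divisible by 2, so compatible.
    Write x = 33 + 40·t and substitute into x ≡ 15 (mod 18): 40·t ≡ 15 − 33 = -18 (mod 18).
    Divide the congruence (and modulus) by g = 2: 20·t ≡ -9 (mod 9).
    Reduce coefficients mod 9: 2·t ≡ 0 (mod 9).
    The inverse of 2 mod 9 is 5 (since 2·5 = 10 = 1·9 + 1), so t ≡ 5·0 = 0 ≡ 0 (mod 9).
    Then x = 33 + 40·0 = 33, valid modulo lcm(40, 18) = 360: x ≡ 33 (mod 360).
Verify: 33 mod 20 = 13, 33 mod 8 = 1, 33 mod 18 = 15.

x ≡ 33 (mod 360).


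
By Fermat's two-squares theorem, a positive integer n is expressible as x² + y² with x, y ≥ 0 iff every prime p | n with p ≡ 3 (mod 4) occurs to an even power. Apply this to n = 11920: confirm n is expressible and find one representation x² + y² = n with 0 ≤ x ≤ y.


Step 1: Factor n = 11920 = 2^4 · 5 · 149.
Step 2: Check the mod-4 condition on each prime factor: 2 = 2 (special); 5 ≡ 1 (mod 4), exponent 1; 149 ≡ 1 (mod 4), exponent 1.
All primes ≡ 3 (mod 4) appear to even exponent (or don't appear), so by the two-squares theorem n IS expressible as a sum of two squares.
Step 3: Build a representation. Group n = k² · m with k = 4 and m = 5 · 149 = 745 (a product of primes ≡ 1 (mod 4)); a representation of m scales to one of n via (k·x)² + (k·y)² = k²(x² + y²). Each prime p ≡ 1 (mod 4) is itself a sum of two squares; find a² by testing p − a² for a perfect square:
  5: 5 − 1² = 4 = 2² ⇒ 5 = 1² + 2².
  149: 149 − 1² = 148, 149 − 2² = 145, 149 − 3² = 140, 149 − 4² = 133, 149 − 5² = 124, 149 − 6² = 113, 149 − 7² = 100 = 10² ⇒ 149 = 7² + 10².
  Combine using the Brahmagupta–Fibonacci identity (a² + b²)(c² + d²) = (ac − bd)² + (ad + bc)² = (ac + bd)² + (ad − bc)²:
  5 · 149 = 745: from (1² + 2²)(7² + 10²), take (1·7 − 2·10, 1·10 + 2·7) = (7 − 20, 10 + 14) = (-13, 24); dropping signs (only squares matter) gives (13, 24); check 13² + 24² = 169 + 576 = 745 ✓.
  Scale by k = 4: (4·13, 4·24) = (52, 96).
Step 4: Order so x ≤ y and verify: 52² + 96² = 2704 + 9216 = 11920 = n. ✓

n = 11920 = 52² + 96² (one valid representation with x ≤ y).


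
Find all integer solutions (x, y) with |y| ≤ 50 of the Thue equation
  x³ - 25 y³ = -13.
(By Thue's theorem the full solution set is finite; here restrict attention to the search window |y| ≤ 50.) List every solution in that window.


The equation is x³ - 25y³ = -13. For fixed y, x³ = 25·y³ − 13, so a solution requires the RHS to be a perfect cube.
Strategy: iterate y from -50 to 50, compute RHS = 25·y³ − 13, and check whether it is a (positive or negative) perfect cube.
Check small values of y:
  y = 0: RHS = -13 is not a perfect cube.
  y = 1: RHS = 12 is not a perfect cube.
  y = -1: RHS = -38 is not a perfect cube.
  y = 2: RHS = 187 is not a perfect cube.
  y = -2: RHS = -213 is not a perfect cube.
  y = 3: RHS = 662 is not a perfect cube.
  y = -3: RHS = -688 is not a perfect cube.
Continuing the search up to |y| = 50 finds no solutions either.
No (x, y) in the scanned range satisfies the equation.

No integer solutions with |y| ≤ 50.


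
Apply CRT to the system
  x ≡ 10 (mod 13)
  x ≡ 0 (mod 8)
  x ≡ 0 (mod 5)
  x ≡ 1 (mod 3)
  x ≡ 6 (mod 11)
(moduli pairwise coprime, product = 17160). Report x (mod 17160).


Product of moduli M = 13 · 8 · 5 · 3 · 11 = 17160.
Merge one congruence at a time:
  Start: x ≡ 10 (mod 13).
  Combine with x ≡ 0 (mod 8); new modulus lcm = 104.
    Write x = 10 + 13·t and substitute into x ≡ 0 (mod 8): 13·t ≡ 0 − 10 = -10 (mod 8).
    Reduce coefficients mod 8: 5·t ≡ 6 (mod 8).
    The inverse of 5 mod 8 is 5 (since 5·5 = 25 = 3·8 + 1), so t ≡ 5·6 = 30 ≡ 6 (mod 8).
    Then x = 10 + 13·6 = 88, valid modulo lcm(13, 8) = 104: x ≡ 88 (mod 104).
  Combine with x ≡ 0 (mod 5); new modulus lcm = 520.
    Write x = 88 + 104·t and substitute into x ≡ 0 (mod 5): 104·t ≡ 0 − 88 = -88 (mod 5).
    Reduce coefficients mod 5: 4·t ≡ 2 (mod 5).
    The inverse of 4 mod 5 is 4 (since 4·4 = 16 = 3·5 + 1), so t ≡ 4·2 = 8 ≡ 3 (mod 5).
    Then x = 88 + 104·3 = 400, valid modulo lcm(104, 5) = 520: x ≡ 400 (mod 520).
  Combine with x ≡ 1 (mod 3); new modulus lcm = 1560.
    Write x = 400 + 520·t and substitute into x ≡ 1 (mod 3): 520·t ≡ 1 − 400 = -399 (mod 3).
    Reduce coefficients mod 3: 1·t ≡ 0 (mod 3).
    So t ≡ 0 (mod 3).
    Then x = 400 + 520·0 = 400, valid modulo lcm(520, 3) = 1560: x ≡ 400 (mod 1560).
  Combine with x ≡ 6 (mod 11); new modulus lcm = 17160.
    Write x = 400 + 1560·t and substitute into x ≡ 6 (mod 11): 1560·t ≡ 6 − 400 = -394 (mod 11).
    Reduce coefficients mod 11: 9·t ≡ 2 (mod 11).
    The inverse of 9 mod 11 is 5 (since 9·5 = 45 = 4·11 + 1), so t ≡ 5·2 = 10 ≡ 10 (mod 11).
    Then x = 400 + 1560·10 = 16000, valid modulo lcm(1560, 11) = 17160: x ≡ 16000 (mod 17160).
Verify against each original: 16000 mod 13 = 10, 16000 mod 8 = 0, 16000 mod 5 = 0, 16000 mod 3 = 1, 16000 mod 11 = 6.

x ≡ 16000 (mod 17160).


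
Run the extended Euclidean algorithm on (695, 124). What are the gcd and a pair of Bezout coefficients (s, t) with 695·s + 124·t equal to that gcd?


Euclidean algorithm on (695, 124) — divide until remainder is 0:
  695 = 5 · 124 + 75
  124 = 1 · 75 + 49
  75 = 1 · 49 + 26
  49 = 1 · 26 + 23
  26 = 1 · 23 + 3
  23 = 7 · 3 + 2
  3 = 1 · 2 + 1
  2 = 2 · 1 + 0
gcd(695, 124) = 1.
Track Bezout coefficients alongside the remainders: start with r₀ = 695 = a·1 + b·0 (s = 1, t = 0) and r₁ = 124 = a·0 + b·1 (s = 0, t = 1); each new remainder r_{k+1} = r_{k-1} − q_k·r_k inherits s_{k+1} = s_{k-1} − q_k·s_k, t_{k+1} = t_{k-1} − q_k·t_k, so r_k = a·s_k + b·t_k at every step:
  q = 5: r = 75, s = 1 − 5·0 = 1, t = 0 − 5·1 = -5  (check: 695·1 + 124·(-5) = 75)
  q = 1: r = 49, s = 0 − 1·1 = -1, t = 1 − 1·(-5) = 6  (check: 695·(-1) + 124·6 = 49)
  q = 1: r = 26, s = 1 − 1·(-1) = 2, t = -5 − 1·6 = -11  (check: 695·2 + 124·(-11) = 26)
  q = 1: r = 23, s = -1 − 1·2 = -3, t = 6 − 1·(-11) = 17  (check: 695·(-3) + 124·17 = 23)
  q = 1: r = 3, s = 2 − 1·(-3) = 5, t = -11 − 1·17 = -28  (check: 695·5 + 124·(-28) = 3)
  q = 7: r = 2, s = -3 − 7·5 = -38, t = 17 − 7·(-28) = 213  (check: 695·(-38) + 124·213 = 2)
  q = 1: r = 1, s = 5 − 1·(-38) = 43, t = -28 − 1·213 = -241  (check: 695·43 + 124·(-241) = 1)
The row with r = 1 (the gcd) gives the Bezout coefficients s = 43, t = -241.
Result: 695 · (43) + 124 · (-241) = 1.

gcd(695, 124) = 1; s = 43, t = -241 (check: 695·43 + 124·(-241) = 1).


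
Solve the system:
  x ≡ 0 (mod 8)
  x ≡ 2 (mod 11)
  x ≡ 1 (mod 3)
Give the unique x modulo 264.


Moduli 8, 11, 3 are pairwise coprime; by CRT there is a unique solution modulo M = 8 · 11 · 3 = 264.
Solve pairwise, accumulating the modulus:
  Start with x ≡ 0 (mod 8).
  Combine with x ≡ 2 (mod 11): since gcd(8, 11) = 1, we get a unique residue mod 88.
    Write x = 0 + 8·t and substitute into x ≡ 2 (mod 11): 8·t ≡ 2 − 0 = 2 (mod 11).
    The inverse of 8 mod 11 is 7 (since 8·7 = 56 = 5·11 + 1), so t ≡ 7·2 = 14 ≡ 3 (mod 11).
    Then x = 0 + 8·3 = 24, valid modulo lcm(8, 11) = 88: x ≡ 24 (mod 88).
  Combine with x ≡ 1 (mod 3): since gcd(88, 3) = 1, we get a unique residue mod 264.
    Write x = 24 + 88·t and substitute into x ≡ 1 (mod 3): 88·t ≡ 1 − 24 = -23 (mod 3).
    Reduce coefficients mod 3: 1·t ≡ 1 (mod 3).
    So t ≡ 1 (mod 3).
    Then x = 24 + 88·1 = 112, valid modulo lcm(88, 3) = 264: x ≡ 112 (mod 264).
Verify: 112 mod 8 = 0 ✓, 112 mod 11 = 2 ✓, 112 mod 3 = 1 ✓.

x ≡ 112 (mod 264).


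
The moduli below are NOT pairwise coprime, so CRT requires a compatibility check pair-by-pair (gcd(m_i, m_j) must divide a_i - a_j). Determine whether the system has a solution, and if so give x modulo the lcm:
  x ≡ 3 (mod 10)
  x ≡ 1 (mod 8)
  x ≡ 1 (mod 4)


Moduli 10, 8, 4 are not pairwise coprime, so CRT works modulo lcm(m_i) when all pairwise compatibility conditions hold.
Pairwise compatibility: gcd(m_i, m_j) must divide a_i - a_j for every pair.
Merge one congruence at a time:
  Start: x ≡ 3 (mod 10).
  Combine with x ≡ 1 (mod 8): gcd(10, 8) = 2; 1 - 3 = -2, which IS divisible by 2, so compatible.
    Write x = 3 + 10·t and substitute into x ≡ 1 (mod 8): 10·t ≡ 1 − 3 = -2 (mod 8).
    Divide the congruence (and modulus) by g = 2: 5·t ≡ -1 (mod 4).
    Reduce coefficients mod 4: 1·t ≡ 3 (mod 4).
    So t ≡ 3 (mod 4).
    Then x = 3 + 10·3 = 33, valid modulo lcm(10, 8) = 40: x ≡ 33 (mod 40).
  Combine with x ≡ 1 (mod 4): gcd(40, 4) = 4; 1 - 33 = -32, which IS divisible by 4, so compatible.
    Write x = 33 + 40·t and substitute into x ≡ 1 (mod 4): 40·t ≡ 1 − 33 = -32 (mod 4).
    Divide the congruence (and modulus) by g = 4: 10·t ≡ -8 (mod 1).
    Modulo 1 every t works; take t = 0.
    Then x = 33 + 40·0 = 33, valid modulo lcm(40, 4) = 40: x ≡ 33 (mod 40).
Verify: 33 mod 10 = 3, 33 mod 8 = 1, 33 mod 4 = 1.

x ≡ 33 (mod 40).


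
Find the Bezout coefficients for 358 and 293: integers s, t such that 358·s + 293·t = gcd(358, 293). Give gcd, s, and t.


Euclidean algorithm on (358, 293) — divide until remainder is 0:
  358 = 1 · 293 + 65
  293 = 4 · 65 + 33
  65 = 1 · 33 + 32
  33 = 1 · 32 + 1
  32 = 32 · 1 + 0
gcd(358, 293) = 1.
Track Bezout coefficients alongside the remainders: start with r₀ = 358 = a·1 + b·0 (s = 1, t = 0) and r₁ = 293 = a·0 + b·1 (s = 0, t = 1); each new remainder r_{k+1} = r_{k-1} − q_k·r_k inherits s_{k+1} = s_{k-1} − q_k·s_k, t_{k+1} = t_{k-1} − q_k·t_k, so r_k = a·s_k + b·t_k at every step:
  q = 1: r = 65, s = 1 − 1·0 = 1, t = 0 − 1·1 = -1  (check: 358·1 + 293·(-1) = 65)
  q = 4: r = 33, s = 0 − 4·1 = -4, t = 1 − 4·(-1) = 5  (check: 358·(-4) + 293·5 = 33)
  q = 1: r = 32, s = 1 − 1·(-4) = 5, t = -1 − 1·5 = -6  (check: 358·5 + 293·(-6) = 32)
  q = 1: r = 1, s = -4 − 1·5 = -9, t = 5 − 1·(-6) = 11  (check: 358·(-9) + 293·11 = 1)
The row with r = 1 (the gcd) gives the Bezout coefficients s = -9, t = 11.
Result: 358 · (-9) + 293 · (11) = 1.

gcd(358, 293) = 1; s = -9, t = 11 (check: 358·(-9) + 293·11 = 1).


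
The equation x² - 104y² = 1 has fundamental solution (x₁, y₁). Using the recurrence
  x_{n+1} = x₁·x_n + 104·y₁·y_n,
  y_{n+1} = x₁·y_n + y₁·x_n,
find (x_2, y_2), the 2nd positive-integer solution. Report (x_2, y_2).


Step 1: Find the fundamental solution (x₁, y₁) of x² - 104y² = 1.
  Expand √104 as a continued fraction. a₀ = ⌊√104⌋ = 10; iterate m_{k+1} = d_k·a_k − m_k, d_{k+1} = (104 − m_{k+1}²)/d_k, a_{k+1} = ⌊(a₀ + m_{k+1})/d_{k+1}⌋ (starting m₀ = 0, d₀ = 1), with convergents p_k = a_k·p_{k-1} + p_{k-2}, q_k = a_k·q_{k-1} + q_{k-2} (p₋₁ = 1, q₋₁ = 0):
  k = 0: a₀ = 10; p₀/q₀ = 10/1; p₀² − 104·q₀² = 100 − 104 = -4.
  k = 1: m = 10, d = 4, a = ⌊(10 + 10)/4⌋ = 5; p/q = (5·10 + 1)/(5·1 + 0) = 51/5; p² − 104·q² = 2601 − 2600 = 1.
  The first convergent with p² − 104·q² = 1 gives the fundamental solution (x₁, y₁) = (51, 5).
Step 2: Apply the recurrence (x_{n+1}, y_{n+1}) = (x₁x_n + 104y₁y_n, x₁y_n + y₁x_n) repeatedly.
  From (x_1, y_1) = (51, 5): x_2 = 51·51 + 104·5·5 = 5201; y_2 = 51·5 + 5·51 = 510.
Step 3: Verify x_2² - 104·y_2² = 27050401 - 27050400 = 1 (should be 1). ✓

(x_1, y_1) = (51, 5); (x_2, y_2) = (5201, 510).


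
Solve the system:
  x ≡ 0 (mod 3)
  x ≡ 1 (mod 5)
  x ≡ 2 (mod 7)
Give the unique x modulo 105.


Moduli 3, 5, 7 are pairwise coprime; by CRT there is a unique solution modulo M = 3 · 5 · 7 = 105.
Solve pairwise, accumulating the modulus:
  Start with x ≡ 0 (mod 3).
  Combine with x ≡ 1 (mod 5): since gcd(3, 5) = 1, we get a unique residue mod 15.
    Write x = 0 + 3·t and substitute into x ≡ 1 (mod 5): 3·t ≡ 1 − 0 = 1 (mod 5).
    The inverse of 3 mod 5 is 2 (since 3·2 = 6 = 1·5 + 1), so t ≡ 2·1 = 2 ≡ 2 (mod 5).
    Then x = 0 + 3·2 = 6, valid modulo lcm(3, 5) = 15: x ≡ 6 (mod 15).
  Combine with x ≡ 2 (mod 7): since gcd(15, 7) = 1, we get a unique residue mod 105.
    Write x = 6 + 15·t and substitute into x ≡ 2 (mod 7): 15·t ≡ 2 − 6 = -4 (mod 7).
    Reduce coefficients mod 7: 1·t ≡ 3 (mod 7).
    So t ≡ 3 (mod 7).
    Then x = 6 + 15·3 = 51, valid modulo lcm(15, 7) = 105: x ≡ 51 (mod 105).
Verify: 51 mod 3 = 0 ✓, 51 mod 5 = 1 ✓, 51 mod 7 = 2 ✓.

x ≡ 51 (mod 105).


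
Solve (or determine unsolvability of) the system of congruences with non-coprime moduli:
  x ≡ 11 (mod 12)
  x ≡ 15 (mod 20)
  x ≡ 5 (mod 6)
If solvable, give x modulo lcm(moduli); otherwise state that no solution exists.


Moduli 12, 20, 6 are not pairwise coprime, so CRT works modulo lcm(m_i) when all pairwise compatibility conditions hold.
Pairwise compatibility: gcd(m_i, m_j) must divide a_i - a_j for every pair.
Merge one congruence at a time:
  Start: x ≡ 11 (mod 12).
  Combine with x ≡ 15 (mod 20): gcd(12, 20) = 4; 15 - 11 = 4, which IS divisible by 4, so compatible.
    Write x = 11 + 12·t and substitute into x ≡ 15 (mod 20): 12·t ≡ 15 − 11 = 4 (mod 20).
    Divide the congruence (and modulus) by g = 4: 3·t ≡ 1 (mod 5).
    The inverse of 3 mod 5 is 2 (since 3·2 = 6 = 1·5 + 1), so t ≡ 2·1 = 2 ≡ 2 (mod 5).
    Then x = 11 + 12·2 = 35, valid modulo lcm(12, 20) = 60: x ≡ 35 (mod 60).
  Combine with x ≡ 5 (mod 6): gcd(60, 6) = 6; 5 - 35 = -30, which IS divisible by 6, so compatible.
    Write x = 35 + 60·t and substitute into x ≡ 5 (mod 6): 60·t ≡ 5 − 35 = -30 (mod 6).
    Divide the congruence (and modulus) by g = 6: 10·t ≡ -5 (mod 1).
    Modulo 1 every t works; take t = 0.
    Then x = 35 + 60·0 = 35, valid modulo lcm(60, 6) = 60: x ≡ 35 (mod 60).
Verify: 35 mod 12 = 11, 35 mod 20 = 15, 35 mod 6 = 5.

x ≡ 35 (mod 60).


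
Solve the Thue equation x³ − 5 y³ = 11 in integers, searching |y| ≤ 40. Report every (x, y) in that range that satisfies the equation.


The equation is x³ - 5y³ = 11. For fixed y, x³ = 5·y³ + 11, so a solution requires the RHS to be a perfect cube.
Strategy: iterate y from -40 to 40, compute RHS = 5·y³ + 11, and check whether it is a (positive or negative) perfect cube.
Check small values of y:
  y = 0: RHS = 11 is not a perfect cube.
  y = 1: RHS = 16 is not a perfect cube.
  y = -1: RHS = 6 is not a perfect cube.
  y = 2: RHS = 51 is not a perfect cube.
  y = -2: RHS = -29 is not a perfect cube.
  y = 3: RHS = 146 is not a perfect cube.
  y = -3: RHS = -124 is not a perfect cube.
Continuing the search up to |y| = 40 finds no solutions either.
No (x, y) in the scanned range satisfies the equation.

No integer solutions with |y| ≤ 40.


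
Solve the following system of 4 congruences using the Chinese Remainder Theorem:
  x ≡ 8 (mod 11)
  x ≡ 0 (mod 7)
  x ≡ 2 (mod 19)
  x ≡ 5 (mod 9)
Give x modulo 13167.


Product of moduli M = 11 · 7 · 19 · 9 = 13167.
Merge one congruence at a time:
  Start: x ≡ 8 (mod 11).
  Combine with x ≡ 0 (mod 7); new modulus lcm = 77.
    Write x = 8 + 11·t and substitute into x ≡ 0 (mod 7): 11·t ≡ 0 − 8 = -8 (mod 7).
    Reduce coefficients mod 7: 4·t ≡ 6 (mod 7).
    The inverse of 4 mod 7 is 2 (since 4·2 = 8 = 1·7 + 1), so t ≡ 2·6 = 12 ≡ 5 (mod 7).
    Then x = 8 + 11·5 = 63, valid modulo lcm(11, 7) = 77: x ≡ 63 (mod 77).
  Combine with x ≡ 2 (mod 19); new modulus lcm = 1463.
    Write x = 63 + 77·t and substitute into x ≡ 2 (mod 19): 77·t ≡ 2 − 63 = -61 (mod 19).
    Reduce coefficients mod 19: 1·t ≡ 15 (mod 19).
    So t ≡ 15 (mod 19).
    Then x = 63 + 77·15 = 1218, valid modulo lcm(77, 19) = 1463: x ≡ 1218 (mod 1463).
  Combine with x ≡ 5 (mod 9); new modulus lcm = 13167.
    Write x = 1218 + 1463·t and substitute into x ≡ 5 (mod 9): 1463·t ≡ 5 − 1218 = -1213 (mod 9).
    Reduce coefficients mod 9: 5·t ≡ 2 (mod 9).
    The inverse of 5 mod 9 is 2 (since 5·2 = 10 = 1·9 + 1), so t ≡ 2·2 = 4 ≡ 4 (mod 9).
    Then x = 1218 + 1463·4 = 7070, valid modulo lcm(1463, 9) = 13167: x ≡ 7070 (mod 13167).
Verify against each original: 7070 mod 11 = 8, 7070 mod 7 = 0, 7070 mod 19 = 2, 7070 mod 9 = 5.

x ≡ 7070 (mod 13167).
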